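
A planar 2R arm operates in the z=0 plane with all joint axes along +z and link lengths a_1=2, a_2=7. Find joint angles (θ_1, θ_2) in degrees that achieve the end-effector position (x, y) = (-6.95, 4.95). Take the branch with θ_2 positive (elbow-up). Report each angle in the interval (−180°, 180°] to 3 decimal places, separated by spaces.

cos θ_2 = (72.8050−2²−7²)/(2·2·7) = 0.7073; θ_2 = 44.9826° (elbow-up)
β = atan2(4.9500,-6.9500) = 144.5404°; ψ = atan2(4.9482,6.9513) = 35.4451°
θ_1 = β − ψ = 109.0952°

109.095 44.983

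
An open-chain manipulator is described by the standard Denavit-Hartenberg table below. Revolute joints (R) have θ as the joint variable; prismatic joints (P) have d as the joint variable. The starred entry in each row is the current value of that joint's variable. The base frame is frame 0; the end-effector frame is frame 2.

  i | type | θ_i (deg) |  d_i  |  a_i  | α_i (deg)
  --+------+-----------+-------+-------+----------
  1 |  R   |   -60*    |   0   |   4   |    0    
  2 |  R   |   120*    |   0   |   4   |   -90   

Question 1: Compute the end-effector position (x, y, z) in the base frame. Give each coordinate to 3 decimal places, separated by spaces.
after link 1: o_1 = (2.0000, -3.4641, 0.0000)
after link 2: o_2 = (4.0000, 0.0000, 0.0000)

4.000 0.000 0.000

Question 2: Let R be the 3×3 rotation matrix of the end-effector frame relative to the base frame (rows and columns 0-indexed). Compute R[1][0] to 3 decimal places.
0.866

End-effector x-axis (col 0 of R) = (0.5000,0.8660,0.0000)
R[1][0] = 0.8660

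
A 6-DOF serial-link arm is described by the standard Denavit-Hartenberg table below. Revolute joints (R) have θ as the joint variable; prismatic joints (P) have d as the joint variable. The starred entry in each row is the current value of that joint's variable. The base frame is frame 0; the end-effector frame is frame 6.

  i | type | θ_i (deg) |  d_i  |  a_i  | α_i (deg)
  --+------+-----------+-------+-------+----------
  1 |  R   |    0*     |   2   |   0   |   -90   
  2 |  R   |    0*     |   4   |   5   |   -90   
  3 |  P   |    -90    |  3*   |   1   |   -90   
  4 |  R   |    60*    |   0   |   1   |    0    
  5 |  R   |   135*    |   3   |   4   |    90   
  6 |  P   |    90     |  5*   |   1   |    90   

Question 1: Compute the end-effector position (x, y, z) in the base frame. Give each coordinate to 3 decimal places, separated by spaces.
after link 1: o_1 = (0.0000, 0.0000, 2.0000)
after link 2: o_2 = (5.0000, 4.0000, 2.0000)
after link 3: o_3 = (5.0000, 5.0000, -1.0000)
after link 4: o_4 = (5.0000, 5.5000, -0.1340)
after link 5: o_5 = (8.0000, 1.6363, -1.1693)
after link 6: o_6 = (9.0000, 0.3422, 3.6604)

9.000 0.342 3.660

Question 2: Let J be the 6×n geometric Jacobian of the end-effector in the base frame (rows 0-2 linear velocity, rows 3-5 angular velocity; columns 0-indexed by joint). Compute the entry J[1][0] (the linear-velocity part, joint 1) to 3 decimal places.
9.000

axis z_0 = ẑ; lever o_n−o_0 = (9.0000,0.3422,3.6604)
cross product → J_v[:, 0] = (-0.3422,9.0000,0.0000)
J_ω[:, 0] = z_0
entry J[1][0] = 9.0000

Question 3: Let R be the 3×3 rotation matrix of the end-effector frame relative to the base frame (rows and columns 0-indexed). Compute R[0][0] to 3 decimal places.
1.000

End-effector x-axis (col 0 of R) = (1.0000,-0.0000,-0.0000)
R[0][0] = 1.0000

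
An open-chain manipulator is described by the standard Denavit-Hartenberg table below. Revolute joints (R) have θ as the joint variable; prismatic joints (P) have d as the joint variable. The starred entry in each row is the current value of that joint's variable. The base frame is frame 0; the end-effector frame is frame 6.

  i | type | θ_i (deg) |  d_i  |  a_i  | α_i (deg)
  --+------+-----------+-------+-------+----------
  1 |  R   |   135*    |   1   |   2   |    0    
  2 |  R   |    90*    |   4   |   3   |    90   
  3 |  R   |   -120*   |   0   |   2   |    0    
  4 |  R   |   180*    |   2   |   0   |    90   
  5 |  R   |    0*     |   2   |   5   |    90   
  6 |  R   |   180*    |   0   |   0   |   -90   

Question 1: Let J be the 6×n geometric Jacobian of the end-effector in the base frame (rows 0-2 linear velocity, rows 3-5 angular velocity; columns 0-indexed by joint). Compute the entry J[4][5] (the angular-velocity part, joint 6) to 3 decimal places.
axis z_5 = (0.7071,-0.7071,-0.0000); lever o_n−o_5 = (0.0000,0.0000,0.0000)
cross product → J_v[:, 5] = (0.0000,-0.0000,0.0000)
J_ω[:, 5] = z_5
entry J[4][5] = -0.7071

-0.707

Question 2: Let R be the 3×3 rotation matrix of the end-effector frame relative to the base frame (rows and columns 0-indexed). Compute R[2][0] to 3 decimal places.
-0.866

End-effector x-axis (col 0 of R) = (0.3536,0.3536,-0.8660)
R[2][0] = -0.8660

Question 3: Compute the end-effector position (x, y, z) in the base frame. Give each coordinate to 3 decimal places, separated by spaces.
after link 1: o_1 = (-1.4142, 1.4142, 1.0000)
after link 2: o_2 = (-3.5355, -0.7071, 5.0000)
after link 3: o_3 = (-2.8284, 0.0000, 3.2679)
after link 4: o_4 = (-4.2426, 1.4142, 3.2679)
after link 5: o_5 = (-7.2352, -1.5783, 6.5981)
after link 6: o_6 = (-7.2352, -1.5783, 6.5981)

-7.235 -1.578 6.598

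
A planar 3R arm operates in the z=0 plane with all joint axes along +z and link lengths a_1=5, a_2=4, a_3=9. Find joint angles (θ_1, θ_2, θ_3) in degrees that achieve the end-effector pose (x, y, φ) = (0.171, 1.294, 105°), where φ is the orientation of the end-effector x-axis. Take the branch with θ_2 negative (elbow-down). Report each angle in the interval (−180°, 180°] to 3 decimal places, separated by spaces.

-45.001 -59.997 -150.002

wrist centre = target − a_3·(cos φ, sin φ) = (2.5004, -7.3993)
cos θ_2 = (61.0020−5²−4²)/(2·5·4) = 0.5000; θ_2 = -59.9967° (elbow-down)
β = atan2(-7.3993,2.5004) = -71.3289°; ψ = atan2(-3.4640,7.0002) = -26.3281°
θ_1 = β − ψ = -45.0008°
θ_3 = φ − θ_1 − θ_2 = -150.0024° (wrapped to (-180°,180°])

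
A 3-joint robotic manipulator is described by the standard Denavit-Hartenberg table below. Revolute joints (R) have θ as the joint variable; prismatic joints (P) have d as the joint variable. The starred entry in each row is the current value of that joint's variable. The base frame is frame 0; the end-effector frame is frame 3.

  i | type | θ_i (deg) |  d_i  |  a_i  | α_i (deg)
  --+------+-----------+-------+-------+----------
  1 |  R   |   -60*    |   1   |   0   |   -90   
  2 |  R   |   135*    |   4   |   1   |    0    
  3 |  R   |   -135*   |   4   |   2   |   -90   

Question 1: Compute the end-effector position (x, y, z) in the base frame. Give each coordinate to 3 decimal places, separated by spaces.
7.575 2.880 0.293

after link 1: o_1 = (0.0000, 0.0000, 1.0000)
after link 2: o_2 = (3.1105, 2.6124, 0.2929)
after link 3: o_3 = (7.5746, 2.8803, 0.2929)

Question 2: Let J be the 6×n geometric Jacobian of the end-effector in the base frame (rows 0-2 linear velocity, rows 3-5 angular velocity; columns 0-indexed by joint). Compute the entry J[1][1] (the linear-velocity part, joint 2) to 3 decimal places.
0.612

axis z_1 = (0.8660,0.5000,0.0000); lever o_n−o_1 = (7.5746,2.8803,-0.7071)
cross product → J_v[:, 1] = (-0.3536,0.6124,-1.2929)
J_ω[:, 1] = z_1
entry J[1][1] = 0.6124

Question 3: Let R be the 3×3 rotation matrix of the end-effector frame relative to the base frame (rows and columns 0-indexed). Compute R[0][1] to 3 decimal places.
-0.866

End-effector y-axis (col 1 of R) = (-0.8660,-0.5000,-0.0000)
R[0][1] = -0.8660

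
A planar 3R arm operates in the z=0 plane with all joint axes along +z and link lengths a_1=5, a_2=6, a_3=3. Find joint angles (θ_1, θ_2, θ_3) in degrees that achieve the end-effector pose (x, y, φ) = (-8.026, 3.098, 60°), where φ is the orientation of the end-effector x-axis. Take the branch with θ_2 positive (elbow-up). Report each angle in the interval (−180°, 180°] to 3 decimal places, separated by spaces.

143.988 60.006 -143.994

wrist centre = target − a_3·(cos φ, sin φ) = (-9.5260, 0.4999)
cos θ_2 = (90.9946−5²−6²)/(2·5·6) = 0.4999; θ_2 = 60.0060° (elbow-up)
β = atan2(0.4999,-9.5260) = 176.9959°; ψ = atan2(5.1965,7.9995) = 33.0078°
θ_1 = β − ψ = 143.9880°
θ_3 = φ − θ_1 − θ_2 = -143.9940° (wrapped to (-180°,180°])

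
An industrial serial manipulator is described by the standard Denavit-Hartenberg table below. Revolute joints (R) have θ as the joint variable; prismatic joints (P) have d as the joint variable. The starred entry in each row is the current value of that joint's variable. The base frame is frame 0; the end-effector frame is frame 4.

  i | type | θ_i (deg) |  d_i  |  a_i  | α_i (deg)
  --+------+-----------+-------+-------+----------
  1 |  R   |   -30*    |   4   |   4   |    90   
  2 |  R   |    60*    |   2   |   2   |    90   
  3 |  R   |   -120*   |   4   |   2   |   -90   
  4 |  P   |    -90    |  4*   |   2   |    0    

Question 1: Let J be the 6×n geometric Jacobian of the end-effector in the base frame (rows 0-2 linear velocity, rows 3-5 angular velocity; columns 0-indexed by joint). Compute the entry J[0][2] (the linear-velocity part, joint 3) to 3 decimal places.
axis z_2 = (0.7500,-0.4330,-0.5000); lever o_n−o_2 = (7.4330,0.0179,-0.8660)
cross product → J_v[:, 2] = (0.3840,-3.0670,3.2321)
J_ω[:, 2] = z_2
entry J[0][2] = 0.3840

0.384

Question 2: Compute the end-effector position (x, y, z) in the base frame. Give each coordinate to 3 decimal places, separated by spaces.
after link 1: o_1 = (3.4641, -2.0000, 4.0000)
after link 2: o_2 = (3.3301, -4.2321, 5.7321)
after link 3: o_3 = (6.7631, -4.2141, 2.8660)
after link 4: o_4 = (10.7631, -4.2141, 4.8660)

10.763 -4.214 4.866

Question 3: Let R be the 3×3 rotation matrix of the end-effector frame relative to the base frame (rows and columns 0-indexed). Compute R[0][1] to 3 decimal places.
End-effector y-axis (col 1 of R) = (0.2165,0.8750,-0.4330)
R[0][1] = 0.2165

0.217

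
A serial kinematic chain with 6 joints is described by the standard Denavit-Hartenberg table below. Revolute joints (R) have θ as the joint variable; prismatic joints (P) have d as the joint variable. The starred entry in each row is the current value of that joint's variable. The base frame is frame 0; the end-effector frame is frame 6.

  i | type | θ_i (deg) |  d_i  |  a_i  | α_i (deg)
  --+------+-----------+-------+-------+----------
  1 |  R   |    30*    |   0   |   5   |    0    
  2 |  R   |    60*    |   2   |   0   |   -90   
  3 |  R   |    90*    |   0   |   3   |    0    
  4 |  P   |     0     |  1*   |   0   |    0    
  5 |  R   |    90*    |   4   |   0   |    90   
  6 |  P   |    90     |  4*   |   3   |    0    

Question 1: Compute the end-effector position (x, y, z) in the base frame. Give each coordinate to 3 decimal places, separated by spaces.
-3.670 2.500 -5.000

after link 1: o_1 = (4.3301, 2.5000, 0.0000)
after link 2: o_2 = (4.3301, 2.5000, 2.0000)
after link 3: o_3 = (4.3301, 2.5000, -1.0000)
after link 4: o_4 = (3.3301, 2.5000, -1.0000)
after link 5: o_5 = (-0.6699, 2.5000, -1.0000)
after link 6: o_6 = (-3.6699, 2.5000, -5.0000)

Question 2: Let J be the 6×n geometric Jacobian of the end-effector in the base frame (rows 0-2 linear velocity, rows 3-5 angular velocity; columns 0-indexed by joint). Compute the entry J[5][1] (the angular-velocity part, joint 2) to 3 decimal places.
1.000

axis z_1 = (0.0000,0.0000,1.0000); lever o_n−o_1 = (-8.0000,0.0000,-5.0000)
cross product → J_v[:, 1] = (-0.0000,-8.0000,0.0000)
J_ω[:, 1] = z_1
entry J[5][1] = 1.0000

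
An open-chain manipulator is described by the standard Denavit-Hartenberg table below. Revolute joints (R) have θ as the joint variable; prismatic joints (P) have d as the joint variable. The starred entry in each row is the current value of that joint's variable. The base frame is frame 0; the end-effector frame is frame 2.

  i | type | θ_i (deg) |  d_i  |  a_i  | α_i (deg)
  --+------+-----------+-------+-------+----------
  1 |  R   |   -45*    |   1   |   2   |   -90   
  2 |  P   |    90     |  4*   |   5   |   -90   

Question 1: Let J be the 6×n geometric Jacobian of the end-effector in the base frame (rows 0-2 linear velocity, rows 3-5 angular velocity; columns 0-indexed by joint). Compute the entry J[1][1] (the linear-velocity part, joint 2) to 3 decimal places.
0.707

prismatic axis z_1 = (0.7071,0.7071,0.0000)
J_v[:, 1] = z_1; J_ω[:, 1] = (0,0,0)
entry J[1][1] = 0.7071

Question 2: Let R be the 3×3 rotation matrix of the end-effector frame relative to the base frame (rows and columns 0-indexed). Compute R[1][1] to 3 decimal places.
-0.707

End-effector y-axis (col 1 of R) = (-0.7071,-0.7071,-0.0000)
R[1][1] = -0.7071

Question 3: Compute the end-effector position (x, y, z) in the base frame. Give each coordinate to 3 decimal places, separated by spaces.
4.243 1.414 -4.000

after link 1: o_1 = (1.4142, -1.4142, 1.0000)
after link 2: o_2 = (4.2426, 1.4142, -4.0000)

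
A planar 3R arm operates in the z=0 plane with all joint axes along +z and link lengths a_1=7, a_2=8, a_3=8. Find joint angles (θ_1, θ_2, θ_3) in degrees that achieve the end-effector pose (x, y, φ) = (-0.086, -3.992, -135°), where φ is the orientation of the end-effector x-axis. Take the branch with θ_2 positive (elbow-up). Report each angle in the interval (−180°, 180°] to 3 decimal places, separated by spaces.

wrist centre = target − a_3·(cos φ, sin φ) = (5.5709, 1.6649)
cos θ_2 = (33.8062−7²−8²)/(2·7·8) = -0.7071; θ_2 = 134.9985° (elbow-up)
β = atan2(1.6649,5.5709) = 16.6388°; ψ = atan2(5.6570,1.3433) = 76.6421°
θ_1 = β − ψ = -60.0033°
θ_3 = φ − θ_1 − θ_2 = 150.0048° (wrapped to (-180°,180°])

-60.003 134.998 150.005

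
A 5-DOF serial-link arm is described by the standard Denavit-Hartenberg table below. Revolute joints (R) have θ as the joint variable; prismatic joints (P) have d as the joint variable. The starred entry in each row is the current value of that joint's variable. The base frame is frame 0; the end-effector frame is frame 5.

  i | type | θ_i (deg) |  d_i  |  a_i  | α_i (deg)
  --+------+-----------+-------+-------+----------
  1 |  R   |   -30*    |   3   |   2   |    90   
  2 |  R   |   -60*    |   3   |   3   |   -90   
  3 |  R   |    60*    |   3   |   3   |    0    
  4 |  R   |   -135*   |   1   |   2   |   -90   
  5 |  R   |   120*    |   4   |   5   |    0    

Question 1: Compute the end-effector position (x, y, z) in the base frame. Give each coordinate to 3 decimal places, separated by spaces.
after link 1: o_1 = (1.7321, -1.0000, 3.0000)
after link 2: o_2 = (1.5311, -4.3481, 0.4019)
after link 3: o_3 = (5.7296, -3.7721, 0.6029)
after link 4: o_4 = (5.7379, -6.0076, 0.6546)
after link 5: o_5 = (5.6082, -1.9489, -4.2962)

5.608 -1.949 -4.296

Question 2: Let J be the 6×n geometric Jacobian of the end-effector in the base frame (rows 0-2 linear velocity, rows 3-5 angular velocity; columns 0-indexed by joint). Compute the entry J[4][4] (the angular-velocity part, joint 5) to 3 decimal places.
-0.017

axis z_4 = (0.5477,-0.0173,-0.8365); lever o_n−o_4 = (-0.1297,4.0587,-4.9508)
cross product → J_v[:, 4] = (3.4810,2.8199,2.2206)
J_ω[:, 4] = z_4
entry J[4][4] = -0.0173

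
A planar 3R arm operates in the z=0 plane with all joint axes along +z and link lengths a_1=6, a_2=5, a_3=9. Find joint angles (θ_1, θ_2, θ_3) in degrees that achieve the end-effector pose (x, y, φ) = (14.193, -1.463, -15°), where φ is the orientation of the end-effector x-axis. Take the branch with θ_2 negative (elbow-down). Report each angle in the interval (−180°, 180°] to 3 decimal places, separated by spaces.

wrist centre = target − a_3·(cos φ, sin φ) = (5.4997, 0.8664)
cos θ_2 = (30.9969−6²−5²)/(2·6·5) = -0.5001; θ_2 = -120.0034° (elbow-down)
β = atan2(0.8664,5.4997) = 8.9523°; ψ = atan2(-4.3300,3.4997) = -51.0528°
θ_1 = β − ψ = 60.0051°
θ_3 = φ − θ_1 − θ_2 = 44.9982° (wrapped to (-180°,180°])

60.005 -120.003 44.998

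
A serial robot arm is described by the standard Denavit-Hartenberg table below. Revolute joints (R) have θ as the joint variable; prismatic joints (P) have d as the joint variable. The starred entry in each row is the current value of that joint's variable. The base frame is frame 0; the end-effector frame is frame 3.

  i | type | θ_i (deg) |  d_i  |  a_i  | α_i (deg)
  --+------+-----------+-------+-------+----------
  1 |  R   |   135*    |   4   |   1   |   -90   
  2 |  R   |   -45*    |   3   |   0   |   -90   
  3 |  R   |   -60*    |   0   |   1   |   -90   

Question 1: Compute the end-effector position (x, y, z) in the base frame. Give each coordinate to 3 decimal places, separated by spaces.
after link 1: o_1 = (-0.7071, 0.7071, 4.0000)
after link 2: o_2 = (-2.8284, -1.4142, 4.0000)
after link 3: o_3 = (-3.6908, -1.7766, 4.3536)

-3.691 -1.777 4.354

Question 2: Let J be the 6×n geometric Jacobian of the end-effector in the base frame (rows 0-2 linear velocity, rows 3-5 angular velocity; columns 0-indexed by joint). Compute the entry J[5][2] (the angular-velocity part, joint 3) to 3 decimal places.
axis z_2 = (-0.5000,0.5000,-0.7071); lever o_n−o_2 = (-0.8624,-0.3624,0.3536)
cross product → J_v[:, 2] = (-0.0795,0.7866,0.6124)
J_ω[:, 2] = z_2
entry J[5][2] = -0.7071

-0.707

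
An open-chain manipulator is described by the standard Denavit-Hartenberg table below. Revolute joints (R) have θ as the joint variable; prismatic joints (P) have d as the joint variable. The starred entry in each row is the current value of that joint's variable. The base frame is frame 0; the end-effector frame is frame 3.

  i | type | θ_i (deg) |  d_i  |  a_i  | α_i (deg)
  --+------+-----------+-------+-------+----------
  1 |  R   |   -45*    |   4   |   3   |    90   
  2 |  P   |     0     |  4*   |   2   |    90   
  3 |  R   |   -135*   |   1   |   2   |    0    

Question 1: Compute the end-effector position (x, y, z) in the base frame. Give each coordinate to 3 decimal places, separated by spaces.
after link 1: o_1 = (2.1213, -2.1213, 4.0000)
after link 2: o_2 = (0.7071, -6.3640, 4.0000)
after link 3: o_3 = (0.7071, -4.3640, 3.0000)

0.707 -4.364 3.000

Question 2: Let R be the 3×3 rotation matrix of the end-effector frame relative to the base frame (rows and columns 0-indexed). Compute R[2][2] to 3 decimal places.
End-effector z-axis (col 2 of R) = (-0.0000,-0.0000,-1.0000)
R[2][2] = -1.0000

-1.000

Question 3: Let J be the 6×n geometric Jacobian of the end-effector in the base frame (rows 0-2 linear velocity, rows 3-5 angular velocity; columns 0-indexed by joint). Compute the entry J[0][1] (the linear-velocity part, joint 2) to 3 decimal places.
-0.707

prismatic axis z_1 = (-0.7071,-0.7071,0.0000)
J_v[:, 1] = z_1; J_ω[:, 1] = (0,0,0)
entry J[0][1] = -0.7071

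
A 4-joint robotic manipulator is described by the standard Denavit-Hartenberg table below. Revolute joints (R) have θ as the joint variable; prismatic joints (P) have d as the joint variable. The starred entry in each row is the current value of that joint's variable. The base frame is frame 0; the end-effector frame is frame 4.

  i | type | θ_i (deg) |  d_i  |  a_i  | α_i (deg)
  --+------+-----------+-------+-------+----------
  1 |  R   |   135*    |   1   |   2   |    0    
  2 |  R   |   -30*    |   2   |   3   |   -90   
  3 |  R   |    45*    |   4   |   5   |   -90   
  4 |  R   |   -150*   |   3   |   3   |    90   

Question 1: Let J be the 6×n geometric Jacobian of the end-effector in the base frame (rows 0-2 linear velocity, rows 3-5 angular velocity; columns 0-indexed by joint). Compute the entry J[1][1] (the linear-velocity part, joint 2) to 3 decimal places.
axis z_1 = (0.0000,0.0000,1.0000); lever o_n−o_1 = (-5.9796,1.0658,-1.8197)
cross product → J_v[:, 1] = (-1.0658,-5.9796,0.0000)
J_ω[:, 1] = z_1
entry J[1][1] = -5.9796

-5.980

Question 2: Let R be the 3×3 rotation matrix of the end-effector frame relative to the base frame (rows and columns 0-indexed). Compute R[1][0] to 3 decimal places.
End-effector x-axis (col 0 of R) = (-0.3245,-0.7209,0.6124)
R[1][0] = -0.7209

-0.721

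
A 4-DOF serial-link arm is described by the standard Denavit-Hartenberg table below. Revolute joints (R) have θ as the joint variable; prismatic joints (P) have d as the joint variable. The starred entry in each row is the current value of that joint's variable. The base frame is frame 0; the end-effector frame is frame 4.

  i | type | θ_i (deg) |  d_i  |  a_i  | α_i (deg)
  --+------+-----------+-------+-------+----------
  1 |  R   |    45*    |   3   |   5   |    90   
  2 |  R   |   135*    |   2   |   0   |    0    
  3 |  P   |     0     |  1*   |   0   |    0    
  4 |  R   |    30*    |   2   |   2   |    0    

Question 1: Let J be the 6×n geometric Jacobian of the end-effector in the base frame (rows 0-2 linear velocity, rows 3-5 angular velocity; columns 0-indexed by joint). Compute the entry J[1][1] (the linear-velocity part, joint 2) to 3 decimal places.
axis z_1 = (0.7071,-0.7071,0.0000); lever o_n−o_1 = (2.1695,-4.9016,0.5176)
cross product → J_v[:, 1] = (-0.3660,-0.3660,-1.9319)
J_ω[:, 1] = z_1
entry J[1][1] = -0.3660

-0.366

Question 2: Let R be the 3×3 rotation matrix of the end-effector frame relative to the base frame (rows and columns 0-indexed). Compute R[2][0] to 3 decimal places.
0.259

End-effector x-axis (col 0 of R) = (-0.6830,-0.6830,0.2588)
R[2][0] = 0.2588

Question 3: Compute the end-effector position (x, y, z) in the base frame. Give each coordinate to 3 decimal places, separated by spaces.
after link 1: o_1 = (3.5355, 3.5355, 3.0000)
after link 2: o_2 = (4.9497, 2.1213, 3.0000)
after link 3: o_3 = (5.6569, 1.4142, 3.0000)
after link 4: o_4 = (5.7050, -1.3660, 3.5176)

5.705 -1.366 3.518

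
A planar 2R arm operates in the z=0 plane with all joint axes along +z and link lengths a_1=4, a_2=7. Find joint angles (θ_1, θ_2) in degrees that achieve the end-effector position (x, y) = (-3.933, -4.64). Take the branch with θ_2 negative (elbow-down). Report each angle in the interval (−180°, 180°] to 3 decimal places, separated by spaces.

-44.998 -120.002

cos θ_2 = (36.9981−4²−7²)/(2·4·7) = -0.5000; θ_2 = -120.0023° (elbow-down)
β = atan2(-4.6400,-3.9330) = -130.2856°; ψ = atan2(-6.0620,0.4998) = -85.2871°
θ_1 = β − ψ = -44.9985°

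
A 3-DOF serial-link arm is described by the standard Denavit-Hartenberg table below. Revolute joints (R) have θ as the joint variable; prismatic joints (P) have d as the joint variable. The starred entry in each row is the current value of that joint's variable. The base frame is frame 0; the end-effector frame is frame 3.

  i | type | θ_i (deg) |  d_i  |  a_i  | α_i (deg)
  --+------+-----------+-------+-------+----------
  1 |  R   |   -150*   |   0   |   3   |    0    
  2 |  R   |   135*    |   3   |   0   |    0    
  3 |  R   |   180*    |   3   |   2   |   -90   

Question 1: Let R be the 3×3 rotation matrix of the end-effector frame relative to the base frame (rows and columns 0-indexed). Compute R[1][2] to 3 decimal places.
-0.966

End-effector z-axis (col 2 of R) = (-0.2588,-0.9659,0.0000)
R[1][2] = -0.9659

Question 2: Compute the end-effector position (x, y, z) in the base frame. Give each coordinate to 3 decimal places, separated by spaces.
-4.530 -0.982 6.000

after link 1: o_1 = (-2.5981, -1.5000, 0.0000)
after link 2: o_2 = (-2.5981, -1.5000, 3.0000)
after link 3: o_3 = (-4.5299, -0.9824, 6.0000)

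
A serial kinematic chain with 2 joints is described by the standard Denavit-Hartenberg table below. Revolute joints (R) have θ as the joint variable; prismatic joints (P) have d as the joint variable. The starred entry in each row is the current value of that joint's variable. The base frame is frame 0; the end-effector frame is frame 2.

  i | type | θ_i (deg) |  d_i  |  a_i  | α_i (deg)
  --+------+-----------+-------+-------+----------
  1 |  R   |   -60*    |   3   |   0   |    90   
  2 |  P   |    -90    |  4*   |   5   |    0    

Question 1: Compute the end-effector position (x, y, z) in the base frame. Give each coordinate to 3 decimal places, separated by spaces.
after link 1: o_1 = (0.0000, 0.0000, 3.0000)
after link 2: o_2 = (-3.4641, -2.0000, -2.0000)

-3.464 -2.000 -2.000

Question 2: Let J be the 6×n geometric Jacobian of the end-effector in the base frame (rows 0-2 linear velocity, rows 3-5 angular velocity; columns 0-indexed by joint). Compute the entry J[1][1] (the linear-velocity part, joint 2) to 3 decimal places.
prismatic axis z_1 = (-0.8660,-0.5000,0.0000)
J_v[:, 1] = z_1; J_ω[:, 1] = (0,0,0)
entry J[1][1] = -0.5000

-0.500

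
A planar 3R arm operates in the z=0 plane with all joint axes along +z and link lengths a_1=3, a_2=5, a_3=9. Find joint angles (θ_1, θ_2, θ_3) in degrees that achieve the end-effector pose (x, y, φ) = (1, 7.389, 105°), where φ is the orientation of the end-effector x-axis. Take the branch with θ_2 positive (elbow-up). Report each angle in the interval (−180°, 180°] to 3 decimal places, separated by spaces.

wrist centre = target − a_3·(cos φ, sin φ) = (3.3294, -1.3043)
cos θ_2 = (12.7860−3²−5²)/(2·3·5) = -0.7071; θ_2 = 135.0022° (elbow-up)
β = atan2(-1.3043,3.3294) = -21.3935°; ψ = atan2(3.5354,-0.5357) = 98.6157°
θ_1 = β − ψ = -120.0092°
θ_3 = φ − θ_1 − θ_2 = 90.0070° (wrapped to (-180°,180°])

-120.009 135.002 90.007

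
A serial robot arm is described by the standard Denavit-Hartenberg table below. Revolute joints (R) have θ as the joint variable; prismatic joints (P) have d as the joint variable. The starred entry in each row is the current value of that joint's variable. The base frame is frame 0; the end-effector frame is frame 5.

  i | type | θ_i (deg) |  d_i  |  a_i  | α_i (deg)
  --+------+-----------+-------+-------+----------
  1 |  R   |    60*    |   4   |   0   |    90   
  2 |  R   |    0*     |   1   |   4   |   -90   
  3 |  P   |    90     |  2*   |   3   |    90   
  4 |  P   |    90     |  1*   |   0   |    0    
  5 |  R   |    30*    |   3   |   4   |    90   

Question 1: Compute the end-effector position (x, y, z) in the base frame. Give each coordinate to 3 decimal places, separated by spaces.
after link 1: o_1 = (0.0000, 0.0000, 4.0000)
after link 2: o_2 = (2.8660, 2.9641, 4.0000)
after link 3: o_3 = (0.2679, 4.4641, 6.0000)
after link 4: o_4 = (0.7679, 5.3301, 6.0000)
after link 5: o_5 = (4.0000, 6.9282, 9.4641)

4.000 6.928 9.464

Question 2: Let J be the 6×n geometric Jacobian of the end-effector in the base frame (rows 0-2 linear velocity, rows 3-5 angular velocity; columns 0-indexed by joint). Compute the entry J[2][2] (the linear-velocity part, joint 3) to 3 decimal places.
prismatic axis z_2 = (0.0000,0.0000,1.0000)
J_v[:, 2] = z_2; J_ω[:, 2] = (0,0,0)
entry J[2][2] = 1.0000

1.000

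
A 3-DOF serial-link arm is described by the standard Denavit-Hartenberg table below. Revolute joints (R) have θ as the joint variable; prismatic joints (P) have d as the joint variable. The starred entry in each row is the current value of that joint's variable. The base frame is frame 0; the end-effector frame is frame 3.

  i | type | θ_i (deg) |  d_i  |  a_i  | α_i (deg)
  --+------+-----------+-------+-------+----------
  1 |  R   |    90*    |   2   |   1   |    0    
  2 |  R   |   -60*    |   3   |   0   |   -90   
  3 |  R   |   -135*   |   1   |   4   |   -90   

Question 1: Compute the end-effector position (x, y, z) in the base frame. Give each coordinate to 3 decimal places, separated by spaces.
-2.949 0.452 7.828

after link 1: o_1 = (0.0000, 1.0000, 2.0000)
after link 2: o_2 = (0.0000, 1.0000, 5.0000)
after link 3: o_3 = (-2.9495, 0.4518, 7.8284)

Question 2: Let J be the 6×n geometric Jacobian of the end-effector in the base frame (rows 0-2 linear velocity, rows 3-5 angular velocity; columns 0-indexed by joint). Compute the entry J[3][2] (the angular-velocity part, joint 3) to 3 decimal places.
-0.500

axis z_2 = (-0.5000,0.8660,0.0000); lever o_n−o_2 = (-2.9495,-0.5482,2.8284)
cross product → J_v[:, 2] = (2.4495,1.4142,2.8284)
J_ω[:, 2] = z_2
entry J[3][2] = -0.5000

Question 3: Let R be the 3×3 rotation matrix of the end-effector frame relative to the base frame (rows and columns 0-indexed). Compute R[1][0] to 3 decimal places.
End-effector x-axis (col 0 of R) = (-0.6124,-0.3536,0.7071)
R[1][0] = -0.3536

-0.354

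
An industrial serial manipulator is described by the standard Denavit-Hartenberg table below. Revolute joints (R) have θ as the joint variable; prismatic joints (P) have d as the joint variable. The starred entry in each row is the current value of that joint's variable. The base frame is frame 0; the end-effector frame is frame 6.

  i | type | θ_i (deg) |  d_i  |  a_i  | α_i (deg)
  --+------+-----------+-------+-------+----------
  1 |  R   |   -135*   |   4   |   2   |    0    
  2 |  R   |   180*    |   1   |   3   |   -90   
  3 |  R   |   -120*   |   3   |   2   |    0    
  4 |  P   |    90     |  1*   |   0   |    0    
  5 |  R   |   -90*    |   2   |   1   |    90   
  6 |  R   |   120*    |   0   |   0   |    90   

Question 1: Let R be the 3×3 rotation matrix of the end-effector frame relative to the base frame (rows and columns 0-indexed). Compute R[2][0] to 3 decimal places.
-0.433

End-effector x-axis (col 0 of R) = (-0.4356,0.7891,-0.4330)
R[2][0] = -0.4330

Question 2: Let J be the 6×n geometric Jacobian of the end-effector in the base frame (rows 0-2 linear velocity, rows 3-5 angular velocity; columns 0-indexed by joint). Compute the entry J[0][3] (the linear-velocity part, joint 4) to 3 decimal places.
prismatic axis z_3 = (-0.7071,0.7071,0.0000)
J_v[:, 3] = z_3; J_ω[:, 3] = (0,0,0)
entry J[0][3] = -0.7071

-0.707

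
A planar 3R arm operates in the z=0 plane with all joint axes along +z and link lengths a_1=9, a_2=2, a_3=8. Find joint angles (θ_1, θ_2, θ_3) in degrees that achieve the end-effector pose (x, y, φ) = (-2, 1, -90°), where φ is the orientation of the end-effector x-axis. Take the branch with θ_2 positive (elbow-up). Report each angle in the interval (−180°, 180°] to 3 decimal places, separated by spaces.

90.000 90.000 90.000

wrist centre = target − a_3·(cos φ, sin φ) = (-2.0000, 9.0000)
cos θ_2 = (85.0000−9²−2²)/(2·9·2) = 0.0000; θ_2 = 90.0000° (elbow-up)
β = atan2(9.0000,-2.0000) = 102.5288°; ψ = atan2(2.0000,9.0000) = 12.5288°
θ_1 = β − ψ = 90.0000°
θ_3 = φ − θ_1 − θ_2 = 90.0000° (wrapped to (-180°,180°])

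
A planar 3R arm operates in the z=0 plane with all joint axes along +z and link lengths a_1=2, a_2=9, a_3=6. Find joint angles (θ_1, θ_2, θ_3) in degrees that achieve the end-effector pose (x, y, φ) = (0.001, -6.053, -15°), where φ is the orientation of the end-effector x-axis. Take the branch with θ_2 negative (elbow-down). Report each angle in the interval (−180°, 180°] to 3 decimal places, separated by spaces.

wrist centre = target − a_3·(cos φ, sin φ) = (-5.7946, -4.5001)
cos θ_2 = (53.8276−2²−9²)/(2·2·9) = -0.8659; θ_2 = -149.9855° (elbow-down)
β = atan2(-4.5001,-5.7946) = -142.1669°; ψ = atan2(-4.5020,-5.7931) = -142.1482°
θ_1 = β − ψ = -0.0186°
θ_3 = φ − θ_1 − θ_2 = 135.0042° (wrapped to (-180°,180°])

-0.019 -149.986 135.004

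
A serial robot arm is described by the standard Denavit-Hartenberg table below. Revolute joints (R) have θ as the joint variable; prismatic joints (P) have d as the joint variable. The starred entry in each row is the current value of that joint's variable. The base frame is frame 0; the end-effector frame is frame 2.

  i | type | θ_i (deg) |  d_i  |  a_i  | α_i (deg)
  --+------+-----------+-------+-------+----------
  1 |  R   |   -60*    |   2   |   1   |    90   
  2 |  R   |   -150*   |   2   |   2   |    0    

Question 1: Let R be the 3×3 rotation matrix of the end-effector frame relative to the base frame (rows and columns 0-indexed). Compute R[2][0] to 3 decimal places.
-0.500

End-effector x-axis (col 0 of R) = (-0.4330,0.7500,-0.5000)
R[2][0] = -0.5000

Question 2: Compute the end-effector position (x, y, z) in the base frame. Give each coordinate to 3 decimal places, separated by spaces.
after link 1: o_1 = (0.5000, -0.8660, 2.0000)
after link 2: o_2 = (-2.0981, -0.3660, 1.0000)

-2.098 -0.366 1.000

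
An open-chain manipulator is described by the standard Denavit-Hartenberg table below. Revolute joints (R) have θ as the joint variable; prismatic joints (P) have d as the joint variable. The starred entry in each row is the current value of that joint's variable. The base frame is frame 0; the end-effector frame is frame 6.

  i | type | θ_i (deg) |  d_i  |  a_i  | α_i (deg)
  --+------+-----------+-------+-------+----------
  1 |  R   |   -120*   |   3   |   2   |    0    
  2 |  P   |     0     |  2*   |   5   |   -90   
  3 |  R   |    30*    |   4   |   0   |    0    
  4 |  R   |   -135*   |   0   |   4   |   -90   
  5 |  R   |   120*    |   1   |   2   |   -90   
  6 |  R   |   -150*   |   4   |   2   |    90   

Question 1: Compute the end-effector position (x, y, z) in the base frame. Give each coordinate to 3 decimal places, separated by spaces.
0.581 -10.529 5.906

after link 1: o_1 = (-1.0000, -1.7321, 3.0000)
after link 2: o_2 = (-3.5000, -6.0622, 5.0000)
after link 3: o_3 = (-0.0359, -8.0622, 5.0000)
after link 4: o_4 = (0.4817, -7.1656, 8.8637)
after link 5: o_5 = (-1.6306, -7.3602, 8.1566)
after link 6: o_6 = (0.5813, -10.5291, 5.9059)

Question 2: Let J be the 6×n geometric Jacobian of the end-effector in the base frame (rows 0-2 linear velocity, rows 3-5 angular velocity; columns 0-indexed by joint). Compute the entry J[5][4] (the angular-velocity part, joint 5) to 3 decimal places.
0.259

axis z_4 = (-0.4830,-0.8365,0.2588); lever o_n−o_4 = (0.0995,-3.3635,-2.9578)
cross product → J_v[:, 4] = (3.3448,-1.4028,1.7077)
J_ω[:, 4] = z_4
entry J[5][4] = 0.2588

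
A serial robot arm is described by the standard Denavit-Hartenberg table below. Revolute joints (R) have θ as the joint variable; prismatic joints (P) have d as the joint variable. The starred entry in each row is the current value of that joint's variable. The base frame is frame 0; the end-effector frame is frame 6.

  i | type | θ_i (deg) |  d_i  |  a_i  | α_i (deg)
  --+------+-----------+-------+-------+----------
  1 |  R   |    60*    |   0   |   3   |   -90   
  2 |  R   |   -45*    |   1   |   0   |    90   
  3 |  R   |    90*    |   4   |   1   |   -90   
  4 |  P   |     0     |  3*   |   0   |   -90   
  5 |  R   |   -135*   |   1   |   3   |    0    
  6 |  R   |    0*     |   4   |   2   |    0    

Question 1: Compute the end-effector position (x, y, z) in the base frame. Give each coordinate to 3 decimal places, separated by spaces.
after link 1: o_1 = (1.5000, 2.5981, 0.0000)
after link 2: o_2 = (0.6340, 3.0981, 0.0000)
after link 3: o_3 = (-1.6463, 1.1486, 2.8284)
after link 4: o_4 = (-2.7069, -0.6885, 0.7071)
after link 5: o_5 = (-1.2663, -2.4359, -1.5000)
after link 6: o_6 = (0.8727, -1.5595, -5.3284)

0.873 -1.559 -5.328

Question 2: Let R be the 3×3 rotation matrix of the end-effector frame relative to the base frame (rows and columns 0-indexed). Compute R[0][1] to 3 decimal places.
End-effector y-axis (col 1 of R) = (-0.8624,-0.0795,-0.5000)
R[0][1] = -0.8624

-0.862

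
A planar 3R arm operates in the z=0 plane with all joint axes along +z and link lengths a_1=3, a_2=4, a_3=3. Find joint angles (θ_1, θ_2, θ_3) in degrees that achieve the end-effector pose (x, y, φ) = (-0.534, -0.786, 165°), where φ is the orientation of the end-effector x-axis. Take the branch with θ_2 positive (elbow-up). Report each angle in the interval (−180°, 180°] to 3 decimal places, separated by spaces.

wrist centre = target − a_3·(cos φ, sin φ) = (2.3638, -1.5625)
cos θ_2 = (8.0287−3²−4²)/(2·3·4) = -0.7071; θ_2 = 135.0024° (elbow-up)
β = atan2(-1.5625,2.3638) = -33.4647°; ψ = atan2(2.8283,0.1715) = 86.5310°
θ_1 = β − ψ = -119.9957°
θ_3 = φ − θ_1 − θ_2 = 149.9932° (wrapped to (-180°,180°])

-119.996 135.002 149.993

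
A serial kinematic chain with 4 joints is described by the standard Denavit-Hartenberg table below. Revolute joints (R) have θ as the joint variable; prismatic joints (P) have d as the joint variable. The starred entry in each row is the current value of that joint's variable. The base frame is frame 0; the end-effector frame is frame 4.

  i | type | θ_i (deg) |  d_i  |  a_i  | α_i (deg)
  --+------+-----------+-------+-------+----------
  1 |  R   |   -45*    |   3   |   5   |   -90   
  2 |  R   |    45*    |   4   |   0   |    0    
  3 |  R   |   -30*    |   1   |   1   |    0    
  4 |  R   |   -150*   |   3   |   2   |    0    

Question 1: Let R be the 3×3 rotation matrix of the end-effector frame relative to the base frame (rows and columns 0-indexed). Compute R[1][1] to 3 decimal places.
End-effector y-axis (col 1 of R) = (0.5000,-0.5000,0.7071)
R[1][1] = -0.5000

-0.500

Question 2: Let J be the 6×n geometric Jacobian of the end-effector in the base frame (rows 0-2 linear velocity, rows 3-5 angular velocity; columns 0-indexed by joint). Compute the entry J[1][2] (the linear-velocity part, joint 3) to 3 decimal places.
-0.817

axis z_2 = (0.7071,0.7071,0.0000); lever o_n−o_2 = (2.5114,3.1454,1.1554)
cross product → J_v[:, 2] = (0.8170,-0.8170,0.4483)
J_ω[:, 2] = z_2
entry J[1][2] = -0.8170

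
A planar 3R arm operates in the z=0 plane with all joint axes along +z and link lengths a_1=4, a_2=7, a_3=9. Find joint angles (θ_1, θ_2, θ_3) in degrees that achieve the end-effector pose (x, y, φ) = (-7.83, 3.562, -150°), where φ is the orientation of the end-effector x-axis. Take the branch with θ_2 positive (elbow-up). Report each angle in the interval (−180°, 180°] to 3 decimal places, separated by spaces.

29.997 90.003 90.000

wrist centre = target − a_3·(cos φ, sin φ) = (-0.0358, 8.0620)
cos θ_2 = (64.9971−4²−7²)/(2·4·7) = -0.0001; θ_2 = 90.0029° (elbow-up)
β = atan2(8.0620,-0.0358) = 90.2542°; ψ = atan2(7.0000,3.9996) = 60.2573°
θ_1 = β − ψ = 29.9969°
θ_3 = φ − θ_1 − θ_2 = 90.0002° (wrapped to (-180°,180°])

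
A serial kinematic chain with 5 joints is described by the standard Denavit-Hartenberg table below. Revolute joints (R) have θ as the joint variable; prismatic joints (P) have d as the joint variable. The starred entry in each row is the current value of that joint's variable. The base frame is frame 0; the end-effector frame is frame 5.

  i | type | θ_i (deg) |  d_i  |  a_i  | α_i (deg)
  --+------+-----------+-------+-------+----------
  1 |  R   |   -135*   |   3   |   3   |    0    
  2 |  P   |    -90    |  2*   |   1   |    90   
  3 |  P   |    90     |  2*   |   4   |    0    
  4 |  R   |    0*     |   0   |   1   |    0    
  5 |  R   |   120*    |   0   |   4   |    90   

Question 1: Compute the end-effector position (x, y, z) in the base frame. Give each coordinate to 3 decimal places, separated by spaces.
1.035 -2.449 8.000

after link 1: o_1 = (-2.1213, -2.1213, 3.0000)
after link 2: o_2 = (-2.8284, -1.4142, 5.0000)
after link 3: o_3 = (-1.4142, -0.0000, 9.0000)
after link 4: o_4 = (-1.4142, -0.0000, 10.0000)
after link 5: o_5 = (1.0353, -2.4495, 8.0000)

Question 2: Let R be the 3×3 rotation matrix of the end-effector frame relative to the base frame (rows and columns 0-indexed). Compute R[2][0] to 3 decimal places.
-0.500

End-effector x-axis (col 0 of R) = (0.6124,-0.6124,-0.5000)
R[2][0] = -0.5000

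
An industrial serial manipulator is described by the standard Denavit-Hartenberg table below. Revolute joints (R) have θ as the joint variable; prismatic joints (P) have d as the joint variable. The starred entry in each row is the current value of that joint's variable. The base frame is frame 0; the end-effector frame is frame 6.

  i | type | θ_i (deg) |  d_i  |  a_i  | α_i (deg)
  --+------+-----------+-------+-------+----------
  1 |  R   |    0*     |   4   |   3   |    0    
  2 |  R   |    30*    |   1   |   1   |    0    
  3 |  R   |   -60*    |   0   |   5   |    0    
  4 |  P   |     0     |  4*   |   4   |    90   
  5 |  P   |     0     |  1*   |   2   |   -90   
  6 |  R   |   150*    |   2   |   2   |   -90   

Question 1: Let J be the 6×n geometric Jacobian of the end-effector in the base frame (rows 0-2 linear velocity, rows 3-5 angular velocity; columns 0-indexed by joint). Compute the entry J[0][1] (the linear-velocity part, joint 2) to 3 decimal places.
axis z_1 = (0.0000,0.0000,1.0000); lever o_n−o_1 = (8.8923,-4.1340,7.0000)
cross product → J_v[:, 1] = (4.1340,8.8923,-0.0000)
J_ω[:, 1] = z_1
entry J[0][1] = 4.1340

4.134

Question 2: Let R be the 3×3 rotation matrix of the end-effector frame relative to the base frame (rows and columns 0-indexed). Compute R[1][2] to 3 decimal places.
End-effector z-axis (col 2 of R) = (-0.8660,-0.5000,0.0000)
R[1][2] = -0.5000

-0.500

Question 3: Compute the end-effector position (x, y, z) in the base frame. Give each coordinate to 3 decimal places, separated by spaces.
11.892 -4.134 11.000

after link 1: o_1 = (3.0000, 0.0000, 4.0000)
after link 2: o_2 = (3.8660, 0.5000, 5.0000)
after link 3: o_3 = (8.1962, -2.0000, 5.0000)
after link 4: o_4 = (11.6603, -4.0000, 9.0000)
after link 5: o_5 = (12.8923, -5.8660, 9.0000)
after link 6: o_6 = (11.8923, -4.1340, 11.0000)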